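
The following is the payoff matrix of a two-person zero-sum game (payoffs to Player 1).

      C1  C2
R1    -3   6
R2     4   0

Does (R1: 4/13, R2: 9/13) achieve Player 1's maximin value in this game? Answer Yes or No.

Against C1 this mix gives (4/13)·(-3) + (9/13)·4 = 24/13.
Against C2 this mix gives (4/13)·6 + (9/13)·0 = 24/13.
All of Player 2's active replies (C1, C2) yield 24/13, and no column does worse for Player 1. The mix makes Player 2 indifferent and guarantees 24/13, so it is optimal.

Yes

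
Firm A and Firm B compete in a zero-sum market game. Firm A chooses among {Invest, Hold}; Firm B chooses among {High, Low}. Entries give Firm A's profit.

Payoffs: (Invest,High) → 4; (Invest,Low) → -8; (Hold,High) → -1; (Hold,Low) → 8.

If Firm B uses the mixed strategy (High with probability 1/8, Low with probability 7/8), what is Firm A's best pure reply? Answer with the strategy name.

Hold

Expected payoff of Invest: (1/8)·4 + (7/8)·(-8) = -13/2.
Expected payoff of Hold: (1/8)·(-1) + (7/8)·8 = 55/8.
The largest is 55/8, so Firm A's best response is Hold.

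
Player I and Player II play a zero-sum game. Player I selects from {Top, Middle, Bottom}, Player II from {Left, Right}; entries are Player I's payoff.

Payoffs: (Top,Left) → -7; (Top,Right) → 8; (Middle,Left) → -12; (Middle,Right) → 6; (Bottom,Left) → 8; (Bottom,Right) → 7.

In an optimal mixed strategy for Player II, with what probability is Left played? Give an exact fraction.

1/16

Row minima: Top → -7, Middle → -12, Bottom → 7; maximin = 7.
Column maxima: Left → 8, Right → 8; minimax = 8.
7 ≠ 8, so there is no saddle point; optimal play is mixed.
Middle is strictly dominated by Top, so Player I never plays it.
On the remaining 2×2 (Top, Bottom vs Left, Right):
Let Player I play Top with probability p. Expected payoff against Left: (-7)p + 8(1−p) = −15p + 8; against Right: 8p + 7(1−p) = p + 7.
Setting these equal: −15p + 8 = p + 7 ⇒ −16p = -1 ⇒ p = 1/16, and the value is (-15)·(1/16) + 8 = 113/16.
For Player II: with q = P(Left), equating Top's and Bottom's payoffs gives −15q + 8 = q + 7 ⇒ q = 1/16.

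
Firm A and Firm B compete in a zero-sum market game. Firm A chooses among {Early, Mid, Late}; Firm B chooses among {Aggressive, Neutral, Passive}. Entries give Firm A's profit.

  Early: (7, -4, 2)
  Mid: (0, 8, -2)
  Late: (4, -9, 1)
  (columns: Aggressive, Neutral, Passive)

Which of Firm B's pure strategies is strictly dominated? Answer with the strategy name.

Aggressive

Passive holds Firm A's payoff strictly below Aggressive in every row: 2 < 7, -2 < 0, 1 < 4.
So Aggressive is strictly dominated for Firm B.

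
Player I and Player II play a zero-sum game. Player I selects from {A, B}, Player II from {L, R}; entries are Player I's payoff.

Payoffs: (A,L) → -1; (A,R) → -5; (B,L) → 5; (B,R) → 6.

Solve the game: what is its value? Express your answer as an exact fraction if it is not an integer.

5

Row minima: A → -5, B → 5; maximin = 5.
Column maxima: L → 5, R → 6; minimax = 5.
Since maximin = minimax = 5, there is a saddle point and the value is 5.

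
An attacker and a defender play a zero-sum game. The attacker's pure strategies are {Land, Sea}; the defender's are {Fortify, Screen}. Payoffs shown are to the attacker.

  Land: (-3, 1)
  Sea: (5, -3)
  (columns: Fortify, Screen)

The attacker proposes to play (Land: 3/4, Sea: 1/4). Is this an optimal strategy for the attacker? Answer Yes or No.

Against Fortify this mix gives (3/4)·(-3) + (1/4)·5 = -1.
Against Screen this mix gives (3/4)·1 + (1/4)·(-3) = 0.
The defender will play Fortify, holding the attacker to -1. Shifting weight toward the row that does better against Fortify would raise this floor (the equalizing mix achieves -1/3 against both Fortify and Screen), so the proposed strategy is not optimal.

No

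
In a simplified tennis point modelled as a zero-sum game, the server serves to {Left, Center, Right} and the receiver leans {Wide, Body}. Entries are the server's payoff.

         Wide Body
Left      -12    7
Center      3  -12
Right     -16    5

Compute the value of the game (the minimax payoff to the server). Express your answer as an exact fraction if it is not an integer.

-123/34

Row minima: Left → -12, Center → -12, Right → -16; maximin = -12.
Column maxima: Wide → 3, Body → 7; minimax = 3.
-12 ≠ 3, so there is no saddle point; optimal play is mixed.
Right is strictly dominated by Left, so the server never plays it.
On the remaining 2×2 (Left, Center vs Wide, Body):
Let the server play Left with probability p. Expected payoff against Wide: (-12)p + 3(1−p) = −15p + 3; against Body: 7p + (-12)(1−p) = 19p − 12.
Setting these equal: −15p + 3 = 19p − 12 ⇒ −34p = -15 ⇒ p = 15/34, and the value is (-15)·(15/34) + 3 = -123/34.
For the receiver: with q = P(Wide), equating Left's and Center's payoffs gives −19q + 7 = 15q − 12 ⇒ q = 19/34.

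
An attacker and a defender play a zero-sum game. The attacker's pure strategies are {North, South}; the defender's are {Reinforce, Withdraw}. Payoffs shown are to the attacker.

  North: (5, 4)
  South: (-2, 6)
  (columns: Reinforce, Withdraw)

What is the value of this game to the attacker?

Row minima: North → 4, South → -2; maximin = 4.
Column maxima: Reinforce → 5, Withdraw → 6; minimax = 5.
4 ≠ 5, so there is no saddle point; optimal play is mixed.
Let the attacker play North with probability p. Expected payoff against Reinforce: 5p + (-2)(1−p) = 7p − 2; against Withdraw: 4p + 6(1−p) = −2p + 6.
Setting these equal: 7p − 2 = −2p + 6 ⇒ 9p = 8 ⇒ p = 8/9, and the value is (7)·(8/9) − 2 = 38/9.
For the defender: with q = P(Reinforce), equating North's and South's payoffs gives q + 4 = −8q + 6 ⇒ q = 2/9.

38/9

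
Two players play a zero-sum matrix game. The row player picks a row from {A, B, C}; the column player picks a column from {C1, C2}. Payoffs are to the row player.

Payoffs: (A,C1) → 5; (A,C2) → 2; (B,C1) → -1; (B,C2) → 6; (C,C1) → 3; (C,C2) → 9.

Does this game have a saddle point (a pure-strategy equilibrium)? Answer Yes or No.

No

Row minima: A → 2, B → -1, C → 3; maximin = 3.
Column maxima: C1 → 5, C2 → 9; minimax = 5.
3 ≠ 5, so no pure-strategy equilibrium exists.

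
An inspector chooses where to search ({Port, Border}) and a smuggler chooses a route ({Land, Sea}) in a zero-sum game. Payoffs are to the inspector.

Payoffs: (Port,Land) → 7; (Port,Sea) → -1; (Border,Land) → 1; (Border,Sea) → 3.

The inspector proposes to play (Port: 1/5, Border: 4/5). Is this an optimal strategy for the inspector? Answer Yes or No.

Against Land this mix gives (1/5)·7 + (4/5)·1 = 11/5.
Against Sea this mix gives (1/5)·(-1) + (4/5)·3 = 11/5.
All of the smuggler's active replies (Land, Sea) yield 11/5, and no column does worse for the inspector. The mix makes the smuggler indifferent and guarantees 11/5, so it is optimal.

Yes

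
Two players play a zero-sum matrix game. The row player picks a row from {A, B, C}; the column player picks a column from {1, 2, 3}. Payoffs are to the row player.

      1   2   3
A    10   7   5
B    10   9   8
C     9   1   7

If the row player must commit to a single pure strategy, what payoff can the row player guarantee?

Row minima: A → 5, B → 8, C → 1.
The best of these is 8.

8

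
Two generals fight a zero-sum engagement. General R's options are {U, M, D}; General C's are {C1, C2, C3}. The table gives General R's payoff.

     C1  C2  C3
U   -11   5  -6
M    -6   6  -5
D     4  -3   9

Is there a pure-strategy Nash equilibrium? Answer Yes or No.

No

Row minima: U → -11, M → -6, D → -3; maximin = -3.
Column maxima: C1 → 4, C2 → 6, C3 → 9; minimax = 4.
-3 ≠ 4, so no pure-strategy equilibrium exists.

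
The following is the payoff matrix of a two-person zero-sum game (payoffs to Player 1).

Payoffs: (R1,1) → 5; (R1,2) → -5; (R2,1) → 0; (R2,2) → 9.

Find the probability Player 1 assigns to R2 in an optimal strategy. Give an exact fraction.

10/19

Row minima: R1 → -5, R2 → 0; maximin = 0.
Column maxima: 1 → 5, 2 → 9; minimax = 5.
0 ≠ 5, so there is no saddle point; optimal play is mixed.
Let Player 1 play R1 with probability p. Expected payoff against 1: 5p + 0(1−p) = 5p; against 2: (-5)p + 9(1−p) = −14p + 9.
Setting these equal: 5p = −14p + 9 ⇒ 19p = 9 ⇒ p = 9/19, and the value is (5)·(9/19) = 45/19.
For Player 2: with q = P(1), equating R1's and R2's payoffs gives 10q − 5 = −9q + 9 ⇒ q = 14/19.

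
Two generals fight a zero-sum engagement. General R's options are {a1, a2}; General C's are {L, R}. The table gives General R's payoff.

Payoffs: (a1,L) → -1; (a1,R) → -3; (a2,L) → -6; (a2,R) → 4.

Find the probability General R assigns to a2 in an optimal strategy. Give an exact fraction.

1/6

Row minima: a1 → -3, a2 → -6; maximin = -3.
Column maxima: L → -1, R → 4; minimax = -1.
-3 ≠ -1, so there is no saddle point; optimal play is mixed.
Let General R play a1 with probability p. Expected payoff against L: (-1)p + (-6)(1−p) = 5p − 6; against R: (-3)p + 4(1−p) = −7p + 4.
Setting these equal: 5p − 6 = −7p + 4 ⇒ 12p = 10 ⇒ p = 5/6, and the value is (5)·(5/6) − 6 = -11/6.
For General C: with q = P(L), equating a1's and a2's payoffs gives 2q − 3 = −10q + 4 ⇒ q = 7/12.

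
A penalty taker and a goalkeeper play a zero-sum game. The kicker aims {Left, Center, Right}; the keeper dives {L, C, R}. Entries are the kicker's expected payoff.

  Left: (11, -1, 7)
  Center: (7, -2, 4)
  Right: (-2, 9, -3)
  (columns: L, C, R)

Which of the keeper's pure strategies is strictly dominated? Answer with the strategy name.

L

R holds the kicker's payoff strictly below L in every row: 7 < 11, 4 < 7, -3 < -2.
So L is strictly dominated for the keeper.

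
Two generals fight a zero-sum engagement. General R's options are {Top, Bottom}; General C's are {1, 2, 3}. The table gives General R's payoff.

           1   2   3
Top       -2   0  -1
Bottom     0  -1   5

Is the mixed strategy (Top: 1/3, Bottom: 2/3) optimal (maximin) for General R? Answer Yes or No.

Against 1 this mix gives (1/3)·(-2) + (2/3)·0 = -2/3.
Against 2 this mix gives (1/3)·0 + (2/3)·(-1) = -2/3.
Against 3 this mix gives (1/3)·(-1) + (2/3)·5 = 3.
All of General C's active replies (1, 2) yield -2/3, and no column does worse for General R. The mix makes General C indifferent and guarantees -2/3, so it is optimal.

Yes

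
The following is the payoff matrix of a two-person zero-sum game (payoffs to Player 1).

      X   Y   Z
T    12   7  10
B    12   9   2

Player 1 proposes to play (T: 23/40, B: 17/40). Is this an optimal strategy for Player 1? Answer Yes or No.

Against X this mix gives (23/40)·12 + (17/40)·12 = 12.
Against Y this mix gives (23/40)·7 + (17/40)·9 = 157/20.
Against Z this mix gives (23/40)·10 + (17/40)·2 = 33/5.
Player 2 will play Z, holding Player 1 to 33/5. Shifting weight toward the row that does better against Z would raise this floor (the equalizing mix achieves 38/5 against both Z and Y), so the proposed strategy is not optimal.

No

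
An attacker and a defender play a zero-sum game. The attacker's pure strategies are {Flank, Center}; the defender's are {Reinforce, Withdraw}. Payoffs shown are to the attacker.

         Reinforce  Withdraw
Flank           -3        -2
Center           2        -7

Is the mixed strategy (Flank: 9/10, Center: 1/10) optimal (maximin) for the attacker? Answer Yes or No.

Against Reinforce this mix gives (9/10)·(-3) + (1/10)·2 = -5/2.
Against Withdraw this mix gives (9/10)·(-2) + (1/10)·(-7) = -5/2.
All of the defender's active replies (Reinforce, Withdraw) yield -5/2, and no column does worse for the attacker. The mix makes the defender indifferent and guarantees -5/2, so it is optimal.

Yes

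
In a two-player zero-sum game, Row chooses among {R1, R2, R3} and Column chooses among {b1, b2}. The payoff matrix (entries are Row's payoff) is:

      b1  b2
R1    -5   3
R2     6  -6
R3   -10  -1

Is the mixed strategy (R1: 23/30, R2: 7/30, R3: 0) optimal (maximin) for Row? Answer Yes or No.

No

Against b1 this mix gives (23/30)·(-5) + (7/30)·6 = -73/30.
Against b2 this mix gives (23/30)·3 + (7/30)·(-6) = 9/10.
Column will play b1, holding Row to -73/30. Shifting weight toward the row that does better against b1 would raise this floor (the equalizing mix achieves -3/5 against both b1 and b2), so the proposed strategy is not optimal.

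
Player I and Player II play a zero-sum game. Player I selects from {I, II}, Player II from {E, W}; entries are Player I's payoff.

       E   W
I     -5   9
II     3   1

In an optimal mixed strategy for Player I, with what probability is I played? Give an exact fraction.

1/8

Row minima: I → -5, II → 1; maximin = 1.
Column maxima: E → 3, W → 9; minimax = 3.
1 ≠ 3, so there is no saddle point; optimal play is mixed.
Let Player I play I with probability p. Expected payoff against E: (-5)p + 3(1−p) = −8p + 3; against W: 9p + 1(1−p) = 8p + 1.
Setting these equal: −8p + 3 = 8p + 1 ⇒ −16p = -2 ⇒ p = 1/8, and the value is (-8)·(1/8) + 3 = 2.
For Player II: with q = P(E), equating I's and II's payoffs gives −14q + 9 = 2q + 1 ⇒ q = 1/2.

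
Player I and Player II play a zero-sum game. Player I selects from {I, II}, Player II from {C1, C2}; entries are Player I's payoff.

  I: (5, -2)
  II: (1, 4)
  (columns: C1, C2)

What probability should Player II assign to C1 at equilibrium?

Row minima: I → -2, II → 1; maximin = 1.
Column maxima: C1 → 5, C2 → 4; minimax = 4.
1 ≠ 4, so there is no saddle point; optimal play is mixed.
Let Player I play I with probability p. Expected payoff against C1: 5p + 1(1−p) = 4p + 1; against C2: (-2)p + 4(1−p) = −6p + 4.
Setting these equal: 4p + 1 = −6p + 4 ⇒ 10p = 3 ⇒ p = 3/10, and the value is (4)·(3/10) + 1 = 11/5.
For Player II: with q = P(C1), equating I's and II's payoffs gives 7q − 2 = −3q + 4 ⇒ q = 3/5.

3/5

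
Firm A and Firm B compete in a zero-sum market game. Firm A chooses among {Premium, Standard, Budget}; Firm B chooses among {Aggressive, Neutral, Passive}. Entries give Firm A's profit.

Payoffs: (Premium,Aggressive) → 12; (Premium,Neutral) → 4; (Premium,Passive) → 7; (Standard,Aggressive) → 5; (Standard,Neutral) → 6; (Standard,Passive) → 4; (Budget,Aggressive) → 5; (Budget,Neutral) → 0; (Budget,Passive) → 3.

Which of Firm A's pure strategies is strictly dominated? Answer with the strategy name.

Budget

Premium gives a strictly higher payoff than Budget against every column: 12 > 5, 4 > 0, 7 > 3.
So Budget is strictly dominated and Firm A never plays it.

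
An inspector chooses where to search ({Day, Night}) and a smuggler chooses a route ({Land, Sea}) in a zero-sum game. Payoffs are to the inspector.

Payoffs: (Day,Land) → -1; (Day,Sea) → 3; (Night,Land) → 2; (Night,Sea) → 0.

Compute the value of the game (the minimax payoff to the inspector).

1

Row minima: Day → -1, Night → 0; maximin = 0.
Column maxima: Land → 2, Sea → 3; minimax = 2.
0 ≠ 2, so there is no saddle point; optimal play is mixed.
Let the inspector play Day with probability p. Expected payoff against Land: (-1)p + 2(1−p) = −3p + 2; against Sea: 3p + 0(1−p) = 3p.
Setting these equal: −3p + 2 = 3p ⇒ −6p = -2 ⇒ p = 1/3, and the value is (-3)·(1/3) + 2 = 1.
For the smuggler: with q = P(Land), equating Day's and Night's payoffs gives −4q + 3 = 2q ⇒ q = 1/2.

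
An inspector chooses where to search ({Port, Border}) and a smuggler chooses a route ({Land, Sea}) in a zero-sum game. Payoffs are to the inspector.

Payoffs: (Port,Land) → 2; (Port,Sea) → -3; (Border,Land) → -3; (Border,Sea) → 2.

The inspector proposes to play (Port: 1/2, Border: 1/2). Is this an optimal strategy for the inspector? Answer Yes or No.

Against Land this mix gives (1/2)·2 + (1/2)·(-3) = -1/2.
Against Sea this mix gives (1/2)·(-3) + (1/2)·2 = -1/2.
All of the smuggler's active replies (Land, Sea) yield -1/2, and no column does worse for the inspector. The mix makes the smuggler indifferent and guarantees -1/2, so it is optimal.

Yes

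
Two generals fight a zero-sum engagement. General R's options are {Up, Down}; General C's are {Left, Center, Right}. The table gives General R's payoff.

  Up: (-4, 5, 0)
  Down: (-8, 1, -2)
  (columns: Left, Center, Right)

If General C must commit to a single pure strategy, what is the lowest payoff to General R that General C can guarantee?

Column maxima: Left → -4, Center → 5, Right → 0.
The smallest of these is -4.

-4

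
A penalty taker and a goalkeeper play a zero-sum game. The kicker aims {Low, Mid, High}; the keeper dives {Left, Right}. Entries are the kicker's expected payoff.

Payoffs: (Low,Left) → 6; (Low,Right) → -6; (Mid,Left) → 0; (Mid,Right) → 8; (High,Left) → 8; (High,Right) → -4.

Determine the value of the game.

Row minima: Low → -6, Mid → 0, High → -4; maximin = 0.
Column maxima: Left → 8, Right → 8; minimax = 8.
0 ≠ 8, so there is no saddle point; optimal play is mixed.
Low is strictly dominated by High, so the kicker never plays it.
On the remaining 2×2 (Mid, High vs Left, Right):
Let the kicker play Mid with probability p. Expected payoff against Left: 0p + 8(1−p) = −8p + 8; against Right: 8p + (-4)(1−p) = 12p − 4.
Setting these equal: −8p + 8 = 12p − 4 ⇒ −20p = -12 ⇒ p = 3/5, and the value is (-8)·(3/5) + 8 = 16/5.
For the keeper: with q = P(Left), equating Mid's and High's payoffs gives −8q + 8 = 12q − 4 ⇒ q = 3/5.

16/5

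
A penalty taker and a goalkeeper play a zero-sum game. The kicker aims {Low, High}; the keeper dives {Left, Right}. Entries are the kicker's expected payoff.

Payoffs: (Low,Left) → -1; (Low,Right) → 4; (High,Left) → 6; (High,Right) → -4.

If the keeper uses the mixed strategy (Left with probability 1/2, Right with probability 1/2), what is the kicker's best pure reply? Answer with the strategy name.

Expected payoff of Low: (1/2)·(-1) + (1/2)·4 = 3/2.
Expected payoff of High: (1/2)·6 + (1/2)·(-4) = 1.
The largest is 3/2, so the kicker's best response is Low.

Low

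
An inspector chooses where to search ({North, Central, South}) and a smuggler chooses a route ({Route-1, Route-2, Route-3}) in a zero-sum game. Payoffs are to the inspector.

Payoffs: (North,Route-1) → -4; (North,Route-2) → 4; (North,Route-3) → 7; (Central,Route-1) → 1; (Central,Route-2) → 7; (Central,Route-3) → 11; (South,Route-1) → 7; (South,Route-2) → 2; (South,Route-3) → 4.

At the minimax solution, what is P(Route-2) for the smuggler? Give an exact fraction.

6/11

Row minima: North → -4, Central → 1, South → 2; maximin = 2.
Column maxima: Route-1 → 7, Route-2 → 7, Route-3 → 11; minimax = 7.
2 ≠ 7, so there is no saddle point; optimal play is mixed.
North is strictly dominated by Central, so the inspector never plays it.
Route-3 is strictly dominated by Route-2 (it gives the inspector strictly more in every row), so the smuggler never plays it.
On the remaining 2×2 (Central, South vs Route-1, Route-2):
Let the inspector play Central with probability p. Expected payoff against Route-1: 1p + 7(1−p) = −6p + 7; against Route-2: 7p + 2(1−p) = 5p + 2.
Setting these equal: −6p + 7 = 5p + 2 ⇒ −11p = -5 ⇒ p = 5/11, and the value is (-6)·(5/11) + 7 = 47/11.
For the smuggler: with q = P(Route-1), equating Central's and South's payoffs gives −6q + 7 = 5q + 2 ⇒ q = 5/11.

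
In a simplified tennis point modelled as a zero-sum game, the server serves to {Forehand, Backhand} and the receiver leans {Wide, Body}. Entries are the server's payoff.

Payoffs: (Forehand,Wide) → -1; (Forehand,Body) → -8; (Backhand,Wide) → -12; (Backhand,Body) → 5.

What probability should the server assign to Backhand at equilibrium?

7/24

Row minima: Forehand → -8, Backhand → -12; maximin = -8.
Column maxima: Wide → -1, Body → 5; minimax = -1.
-8 ≠ -1, so there is no saddle point; optimal play is mixed.
Let the server play Forehand with probability p. Expected payoff against Wide: (-1)p + (-12)(1−p) = 11p − 12; against Body: (-8)p + 5(1−p) = −13p + 5.
Setting these equal: 11p − 12 = −13p + 5 ⇒ 24p = 17 ⇒ p = 17/24, and the value is (11)·(17/24) − 12 = -101/24.
For the receiver: with q = P(Wide), equating Forehand's and Backhand's payoffs gives 7q − 8 = −17q + 5 ⇒ q = 13/24.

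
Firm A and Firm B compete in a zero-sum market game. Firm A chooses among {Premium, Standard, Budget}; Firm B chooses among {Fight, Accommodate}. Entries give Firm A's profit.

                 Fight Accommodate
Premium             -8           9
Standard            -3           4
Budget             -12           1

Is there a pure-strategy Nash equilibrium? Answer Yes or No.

Row minima: Premium → -8, Standard → -3, Budget → -12; maximin = -3.
Column maxima: Fight → -3, Accommodate → 9; minimax = -3.
maximin = minimax = -3, so a saddle point exists.

Yes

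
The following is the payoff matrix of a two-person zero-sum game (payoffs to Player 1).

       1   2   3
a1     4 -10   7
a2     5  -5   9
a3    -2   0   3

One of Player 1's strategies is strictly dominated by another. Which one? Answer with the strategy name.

a1

a2 gives a strictly higher payoff than a1 against every column: 5 > 4, -5 > -10, 9 > 7.
So a1 is strictly dominated and Player 1 never plays it.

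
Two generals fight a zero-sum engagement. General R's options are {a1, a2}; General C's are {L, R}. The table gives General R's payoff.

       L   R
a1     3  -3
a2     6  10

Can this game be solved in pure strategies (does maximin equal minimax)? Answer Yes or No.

Row minima: a1 → -3, a2 → 6; maximin = 6.
Column maxima: L → 6, R → 10; minimax = 6.
maximin = minimax = 6, so a saddle point exists.

Yes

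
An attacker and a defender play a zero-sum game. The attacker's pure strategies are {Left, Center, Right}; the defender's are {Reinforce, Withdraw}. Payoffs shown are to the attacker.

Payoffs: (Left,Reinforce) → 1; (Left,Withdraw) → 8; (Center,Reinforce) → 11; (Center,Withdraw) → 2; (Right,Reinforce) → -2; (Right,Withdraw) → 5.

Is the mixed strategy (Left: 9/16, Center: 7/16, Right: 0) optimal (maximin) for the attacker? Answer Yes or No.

Yes

Against Reinforce this mix gives (9/16)·1 + (7/16)·11 = 43/8.
Against Withdraw this mix gives (9/16)·8 + (7/16)·2 = 43/8.
All of the defender's active replies (Reinforce, Withdraw) yield 43/8, and no column does worse for the attacker. The mix makes the defender indifferent and guarantees 43/8, so it is optimal.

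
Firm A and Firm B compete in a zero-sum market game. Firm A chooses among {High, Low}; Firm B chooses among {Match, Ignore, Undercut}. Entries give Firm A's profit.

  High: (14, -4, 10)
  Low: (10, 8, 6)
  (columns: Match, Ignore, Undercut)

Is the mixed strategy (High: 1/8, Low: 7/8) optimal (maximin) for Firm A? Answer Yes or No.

Yes

Against Match this mix gives (1/8)·14 + (7/8)·10 = 21/2.
Against Ignore this mix gives (1/8)·(-4) + (7/8)·8 = 13/2.
Against Undercut this mix gives (1/8)·10 + (7/8)·6 = 13/2.
All of Firm B's active replies (Ignore, Undercut) yield 13/2, and no column does worse for Firm A. The mix makes Firm B indifferent and guarantees 13/2, so it is optimal.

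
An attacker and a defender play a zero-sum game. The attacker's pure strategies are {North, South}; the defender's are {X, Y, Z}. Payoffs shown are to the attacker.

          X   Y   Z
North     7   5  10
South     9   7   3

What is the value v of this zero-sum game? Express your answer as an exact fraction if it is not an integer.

Row minima: North → 5, South → 3; maximin = 5.
Column maxima: X → 9, Y → 7, Z → 10; minimax = 7.
5 ≠ 7, so there is no saddle point; optimal play is mixed.
X is strictly dominated by Y (it gives the attacker strictly more in every row), so the defender never plays it.
On the remaining 2×2 (North, South vs Y, Z):
Let the attacker play North with probability p. Expected payoff against Y: 5p + 7(1−p) = −2p + 7; against Z: 10p + 3(1−p) = 7p + 3.
Setting these equal: −2p + 7 = 7p + 3 ⇒ −9p = -4 ⇒ p = 4/9, and the value is (-2)·(4/9) + 7 = 55/9.
For the defender: with q = P(Y), equating North's and South's payoffs gives −5q + 10 = 4q + 3 ⇒ q = 7/9.

55/9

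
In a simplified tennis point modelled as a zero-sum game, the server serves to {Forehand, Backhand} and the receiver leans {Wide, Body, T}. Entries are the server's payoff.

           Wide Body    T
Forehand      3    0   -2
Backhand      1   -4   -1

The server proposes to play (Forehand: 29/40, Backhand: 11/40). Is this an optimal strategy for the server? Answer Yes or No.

Against Wide this mix gives (29/40)·3 + (11/40)·1 = 49/20.
Against Body this mix gives (29/40)·0 + (11/40)·(-4) = -11/10.
Against T this mix gives (29/40)·(-2) + (11/40)·(-1) = -69/40.
The receiver will play T, holding the server to -69/40. Shifting weight toward the row that does better against T would raise this floor (the equalizing mix achieves -8/5 against both T and Body), so the proposed strategy is not optimal.

No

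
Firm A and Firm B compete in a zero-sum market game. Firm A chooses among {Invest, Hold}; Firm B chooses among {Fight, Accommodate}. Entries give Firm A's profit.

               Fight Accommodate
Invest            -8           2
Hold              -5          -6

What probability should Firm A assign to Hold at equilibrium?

Row minima: Invest → -8, Hold → -6; maximin = -6.
Column maxima: Fight → -5, Accommodate → 2; minimax = -5.
-6 ≠ -5, so there is no saddle point; optimal play is mixed.
Let Firm A play Invest with probability p. Expected payoff against Fight: (-8)p + (-5)(1−p) = −3p − 5; against Accommodate: 2p + (-6)(1−p) = 8p − 6.
Setting these equal: −3p − 5 = 8p − 6 ⇒ −11p = -1 ⇒ p = 1/11, and the value is (-3)·(1/11) − 5 = -58/11.
For Firm B: with q = P(Fight), equating Invest's and Hold's payoffs gives −10q + 2 = q − 6 ⇒ q = 8/11.

10/11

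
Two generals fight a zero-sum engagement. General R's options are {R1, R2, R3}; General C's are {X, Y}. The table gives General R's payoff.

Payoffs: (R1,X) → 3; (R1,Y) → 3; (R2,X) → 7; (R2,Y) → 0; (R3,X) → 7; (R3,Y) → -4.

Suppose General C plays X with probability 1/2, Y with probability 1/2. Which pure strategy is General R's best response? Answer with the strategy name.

R2

Expected payoff of R1: (1/2)·3 + (1/2)·3 = 3.
Expected payoff of R2: (1/2)·7 + (1/2)·0 = 7/2.
Expected payoff of R3: (1/2)·7 + (1/2)·(-4) = 3/2.
The largest is 7/2, so General R's best response is R2.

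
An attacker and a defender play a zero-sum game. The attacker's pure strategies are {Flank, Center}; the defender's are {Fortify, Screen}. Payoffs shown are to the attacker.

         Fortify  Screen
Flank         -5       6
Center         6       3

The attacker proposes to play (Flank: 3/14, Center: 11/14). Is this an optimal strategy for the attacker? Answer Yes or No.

Against Fortify this mix gives (3/14)·(-5) + (11/14)·6 = 51/14.
Against Screen this mix gives (3/14)·6 + (11/14)·3 = 51/14.
All of the defender's active replies (Fortify, Screen) yield 51/14, and no column does worse for the attacker. The mix makes the defender indifferent and guarantees 51/14, so it is optimal.

Yes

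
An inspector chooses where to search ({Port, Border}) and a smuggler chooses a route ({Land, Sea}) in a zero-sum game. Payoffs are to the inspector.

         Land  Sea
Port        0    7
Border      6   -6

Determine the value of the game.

Row minima: Port → 0, Border → -6; maximin = 0.
Column maxima: Land → 6, Sea → 7; minimax = 6.
0 ≠ 6, so there is no saddle point; optimal play is mixed.
Let the inspector play Port with probability p. Expected payoff against Land: 0p + 6(1−p) = −6p + 6; against Sea: 7p + (-6)(1−p) = 13p − 6.
Setting these equal: −6p + 6 = 13p − 6 ⇒ −19p = -12 ⇒ p = 12/19, and the value is (-6)·(12/19) + 6 = 42/19.
For the smuggler: with q = P(Land), equating Port's and Border's payoffs gives −7q + 7 = 12q − 6 ⇒ q = 13/19.

42/19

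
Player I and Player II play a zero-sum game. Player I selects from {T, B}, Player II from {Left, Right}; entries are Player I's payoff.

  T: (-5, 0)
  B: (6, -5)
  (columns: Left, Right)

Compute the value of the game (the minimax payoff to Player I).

-25/16

Row minima: T → -5, B → -5; maximin = -5.
Column maxima: Left → 6, Right → 0; minimax = 0.
-5 ≠ 0, so there is no saddle point; optimal play is mixed.
Let Player I play T with probability p. Expected payoff against Left: (-5)p + 6(1−p) = −11p + 6; against Right: 0p + (-5)(1−p) = 5p − 5.
Setting these equal: −11p + 6 = 5p − 5 ⇒ −16p = -11 ⇒ p = 11/16, and the value is (-11)·(11/16) + 6 = -25/16.
For Player II: with q = P(Left), equating T's and B's payoffs gives −5q = 11q − 5 ⇒ q = 5/16.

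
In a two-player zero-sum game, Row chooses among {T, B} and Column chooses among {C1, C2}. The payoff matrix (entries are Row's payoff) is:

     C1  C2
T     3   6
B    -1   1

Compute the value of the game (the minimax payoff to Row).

3

Row minima: T → 3, B → -1; maximin = 3.
Column maxima: C1 → 3, C2 → 6; minimax = 3.
Since maximin = minimax = 3, there is a saddle point and the value is 3.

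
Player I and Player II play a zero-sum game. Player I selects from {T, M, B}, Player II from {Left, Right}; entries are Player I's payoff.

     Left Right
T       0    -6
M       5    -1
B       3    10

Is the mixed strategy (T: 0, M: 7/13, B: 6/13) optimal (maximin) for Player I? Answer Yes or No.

Yes

Against Left this mix gives (7/13)·5 + (6/13)·3 = 53/13.
Against Right this mix gives (7/13)·(-1) + (6/13)·10 = 53/13.
All of Player II's active replies (Left, Right) yield 53/13, and no column does worse for Player I. The mix makes Player II indifferent and guarantees 53/13, so it is optimal.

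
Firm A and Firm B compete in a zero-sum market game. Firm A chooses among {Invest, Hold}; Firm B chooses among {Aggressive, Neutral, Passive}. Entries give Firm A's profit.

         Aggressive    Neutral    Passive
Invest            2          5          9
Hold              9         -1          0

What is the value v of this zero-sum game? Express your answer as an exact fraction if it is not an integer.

47/13

Row minima: Invest → 2, Hold → -1; maximin = 2.
Column maxima: Aggressive → 9, Neutral → 5, Passive → 9; minimax = 5.
2 ≠ 5, so there is no saddle point; optimal play is mixed.
Passive is strictly dominated by Neutral (it gives Firm A strictly more in every row), so Firm B never plays it.
On the remaining 2×2 (Invest, Hold vs Aggressive, Neutral):
Let Firm A play Invest with probability p. Expected payoff against Aggressive: 2p + 9(1−p) = −7p + 9; against Neutral: 5p + (-1)(1−p) = 6p − 1.
Setting these equal: −7p + 9 = 6p − 1 ⇒ −13p = -10 ⇒ p = 10/13, and the value is (-7)·(10/13) + 9 = 47/13.
For Firm B: with q = P(Aggressive), equating Invest's and Hold's payoffs gives −3q + 5 = 10q − 1 ⇒ q = 6/13.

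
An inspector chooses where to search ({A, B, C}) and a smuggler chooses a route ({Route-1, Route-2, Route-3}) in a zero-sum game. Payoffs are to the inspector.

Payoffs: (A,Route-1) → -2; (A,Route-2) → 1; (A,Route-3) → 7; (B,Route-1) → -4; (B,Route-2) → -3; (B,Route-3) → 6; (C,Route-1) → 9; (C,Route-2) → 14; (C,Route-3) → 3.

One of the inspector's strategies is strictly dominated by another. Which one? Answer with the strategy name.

A gives a strictly higher payoff than B against every column: -2 > -4, 1 > -3, 7 > 6.
So B is strictly dominated and the inspector never plays it.

B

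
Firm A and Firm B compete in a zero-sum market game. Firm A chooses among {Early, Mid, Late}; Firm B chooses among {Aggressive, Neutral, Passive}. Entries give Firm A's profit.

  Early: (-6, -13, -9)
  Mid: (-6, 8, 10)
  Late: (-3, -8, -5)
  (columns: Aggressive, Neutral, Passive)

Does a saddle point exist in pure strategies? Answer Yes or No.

Row minima: Early → -13, Mid → -6, Late → -8; maximin = -6.
Column maxima: Aggressive → -3, Neutral → 8, Passive → 10; minimax = -3.
-6 ≠ -3, so no pure-strategy equilibrium exists.

No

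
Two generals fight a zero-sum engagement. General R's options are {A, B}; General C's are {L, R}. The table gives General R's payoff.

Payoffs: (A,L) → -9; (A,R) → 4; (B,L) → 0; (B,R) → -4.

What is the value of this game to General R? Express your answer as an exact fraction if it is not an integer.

Row minima: A → -9, B → -4; maximin = -4.
Column maxima: L → 0, R → 4; minimax = 0.
-4 ≠ 0, so there is no saddle point; optimal play is mixed.
Let General R play A with probability p. Expected payoff against L: (-9)p + 0(1−p) = −9p; against R: 4p + (-4)(1−p) = 8p − 4.
Setting these equal: −9p = 8p − 4 ⇒ −17p = -4 ⇒ p = 4/17, and the value is (-9)·(4/17) = -36/17.
For General C: with q = P(L), equating A's and B's payoffs gives −13q + 4 = 4q − 4 ⇒ q = 8/17.

-36/17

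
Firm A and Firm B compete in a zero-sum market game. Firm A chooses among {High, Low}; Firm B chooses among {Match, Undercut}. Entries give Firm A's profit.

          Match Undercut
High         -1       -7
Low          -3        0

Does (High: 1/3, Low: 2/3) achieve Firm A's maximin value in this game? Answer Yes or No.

Yes

Against Match this mix gives (1/3)·(-1) + (2/3)·(-3) = -7/3.
Against Undercut this mix gives (1/3)·(-7) + (2/3)·0 = -7/3.
All of Firm B's active replies (Match, Undercut) yield -7/3, and no column does worse for Firm A. The mix makes Firm B indifferent and guarantees -7/3, so it is optimal.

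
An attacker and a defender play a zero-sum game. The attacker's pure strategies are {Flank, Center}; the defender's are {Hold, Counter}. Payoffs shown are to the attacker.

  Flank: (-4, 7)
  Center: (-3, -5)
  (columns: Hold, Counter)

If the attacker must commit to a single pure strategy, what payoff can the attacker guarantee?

-4

Row minima: Flank → -4, Center → -5.
The best of these is -4.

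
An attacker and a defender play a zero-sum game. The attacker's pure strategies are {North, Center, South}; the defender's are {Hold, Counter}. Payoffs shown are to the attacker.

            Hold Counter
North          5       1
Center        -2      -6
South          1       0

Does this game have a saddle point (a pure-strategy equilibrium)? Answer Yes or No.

Yes

Row minima: North → 1, Center → -6, South → 0; maximin = 1.
Column maxima: Hold → 5, Counter → 1; minimax = 1.
maximin = minimax = 1, so a saddle point exists.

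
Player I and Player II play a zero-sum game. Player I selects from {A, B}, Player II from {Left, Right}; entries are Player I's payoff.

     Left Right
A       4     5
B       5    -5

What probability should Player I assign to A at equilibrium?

10/11

Row minima: A → 4, B → -5; maximin = 4.
Column maxima: Left → 5, Right → 5; minimax = 5.
4 ≠ 5, so there is no saddle point; optimal play is mixed.
Let Player I play A with probability p. Expected payoff against Left: 4p + 5(1−p) = −p + 5; against Right: 5p + (-5)(1−p) = 10p − 5.
Setting these equal: −p + 5 = 10p − 5 ⇒ −11p = -10 ⇒ p = 10/11, and the value is (-1)·(10/11) + 5 = 45/11.
For Player II: with q = P(Left), equating A's and B's payoffs gives −q + 5 = 10q − 5 ⇒ q = 10/11.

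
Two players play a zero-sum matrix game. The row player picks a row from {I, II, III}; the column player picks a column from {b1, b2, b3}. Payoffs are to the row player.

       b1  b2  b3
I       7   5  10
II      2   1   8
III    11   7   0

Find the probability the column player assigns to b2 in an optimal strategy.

Row minima: I → 5, II → 1, III → 0; maximin = 5.
Column maxima: b1 → 11, b2 → 7, b3 → 10; minimax = 7.
5 ≠ 7, so there is no saddle point; optimal play is mixed.
II is strictly dominated by I, so the row player never plays it.
b1 is strictly dominated by b2 (it gives the row player strictly more in every row), so the column player never plays it.
On the remaining 2×2 (I, III vs b2, b3):
Let the row player play I with probability p. Expected payoff against b2: 5p + 7(1−p) = −2p + 7; against b3: 10p + 0(1−p) = 10p.
Setting these equal: −2p + 7 = 10p ⇒ −12p = -7 ⇒ p = 7/12, and the value is (-2)·(7/12) + 7 = 35/6.
For the column player: with q = P(b2), equating I's and III's payoffs gives −5q + 10 = 7q ⇒ q = 5/6.

5/6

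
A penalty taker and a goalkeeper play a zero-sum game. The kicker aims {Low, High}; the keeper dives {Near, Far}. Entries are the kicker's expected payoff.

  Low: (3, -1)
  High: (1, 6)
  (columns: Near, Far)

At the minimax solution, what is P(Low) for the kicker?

Row minima: Low → -1, High → 1; maximin = 1.
Column maxima: Near → 3, Far → 6; minimax = 3.
1 ≠ 3, so there is no saddle point; optimal play is mixed.
Let the kicker play Low with probability p. Expected payoff against Near: 3p + 1(1−p) = 2p + 1; against Far: (-1)p + 6(1−p) = −7p + 6.
Setting these equal: 2p + 1 = −7p + 6 ⇒ 9p = 5 ⇒ p = 5/9, and the value is (2)·(5/9) + 1 = 19/9.
For the keeper: with q = P(Near), equating Low's and High's payoffs gives 4q − 1 = −5q + 6 ⇒ q = 7/9.

5/9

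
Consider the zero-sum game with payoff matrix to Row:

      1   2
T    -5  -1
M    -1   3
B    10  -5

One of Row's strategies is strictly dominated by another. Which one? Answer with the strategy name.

M gives a strictly higher payoff than T against every column: -1 > -5, 3 > -1.
So T is strictly dominated and Row never plays it.

T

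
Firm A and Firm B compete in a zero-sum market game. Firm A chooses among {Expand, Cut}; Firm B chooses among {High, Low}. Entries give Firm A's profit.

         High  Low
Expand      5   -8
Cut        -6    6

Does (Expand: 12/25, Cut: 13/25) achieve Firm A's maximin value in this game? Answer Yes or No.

Yes

Against High this mix gives (12/25)·5 + (13/25)·(-6) = -18/25.
Against Low this mix gives (12/25)·(-8) + (13/25)·6 = -18/25.
All of Firm B's active replies (High, Low) yield -18/25, and no column does worse for Firm A. The mix makes Firm B indifferent and guarantees -18/25, so it is optimal.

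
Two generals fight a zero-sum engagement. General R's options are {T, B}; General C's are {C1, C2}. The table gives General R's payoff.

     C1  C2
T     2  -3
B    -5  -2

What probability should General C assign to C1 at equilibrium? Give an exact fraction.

1/8

Row minima: T → -3, B → -5; maximin = -3.
Column maxima: C1 → 2, C2 → -2; minimax = -2.
-3 ≠ -2, so there is no saddle point; optimal play is mixed.
Let General R play T with probability p. Expected payoff against C1: 2p + (-5)(1−p) = 7p − 5; against C2: (-3)p + (-2)(1−p) = −p − 2.
Setting these equal: 7p − 5 = −p − 2 ⇒ 8p = 3 ⇒ p = 3/8, and the value is (7)·(3/8) − 5 = -19/8.
For General C: with q = P(C1), equating T's and B's payoffs gives 5q − 3 = −3q − 2 ⇒ q = 1/8.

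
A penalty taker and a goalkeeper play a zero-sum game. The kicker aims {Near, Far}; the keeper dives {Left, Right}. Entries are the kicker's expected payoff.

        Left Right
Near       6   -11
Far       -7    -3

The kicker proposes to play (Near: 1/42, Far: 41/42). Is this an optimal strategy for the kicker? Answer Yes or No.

No

Against Left this mix gives (1/42)·6 + (41/42)·(-7) = -281/42.
Against Right this mix gives (1/42)·(-11) + (41/42)·(-3) = -67/21.
The keeper will play Left, holding the kicker to -281/42. Shifting weight toward the row that does better against Left would raise this floor (the equalizing mix achieves -95/21 against both Left and Right), so the proposed strategy is not optimal.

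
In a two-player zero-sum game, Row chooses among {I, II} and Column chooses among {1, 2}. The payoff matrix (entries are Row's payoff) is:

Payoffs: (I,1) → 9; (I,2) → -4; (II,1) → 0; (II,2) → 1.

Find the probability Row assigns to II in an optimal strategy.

Row minima: I → -4, II → 0; maximin = 0.
Column maxima: 1 → 9, 2 → 1; minimax = 1.
0 ≠ 1, so there is no saddle point; optimal play is mixed.
Let Row play I with probability p. Expected payoff against 1: 9p + 0(1−p) = 9p; against 2: (-4)p + 1(1−p) = −5p + 1.
Setting these equal: 9p = −5p + 1 ⇒ 14p = 1 ⇒ p = 1/14, and the value is (9)·(1/14) = 9/14.
For Column: with q = P(1), equating I's and II's payoffs gives 13q − 4 = −q + 1 ⇒ q = 5/14.

13/14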